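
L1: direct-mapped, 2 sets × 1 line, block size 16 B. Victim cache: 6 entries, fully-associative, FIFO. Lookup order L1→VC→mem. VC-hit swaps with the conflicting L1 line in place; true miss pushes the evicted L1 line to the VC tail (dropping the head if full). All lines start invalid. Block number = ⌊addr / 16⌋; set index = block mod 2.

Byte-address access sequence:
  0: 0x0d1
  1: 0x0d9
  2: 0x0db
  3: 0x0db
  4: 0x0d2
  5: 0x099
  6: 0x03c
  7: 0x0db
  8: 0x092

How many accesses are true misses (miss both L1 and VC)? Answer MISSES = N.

#0 0xd1→b13/s1 MISS; vc=[]
#1 0xd9→b13/s1 L1-HIT; vc=[]
#2 0xdb→b13/s1 L1-HIT; vc=[]
#3 0xdb→b13/s1 L1-HIT; vc=[]
#4 0xd2→b13/s1 L1-HIT; vc=[]
#5 0x99→b9/s1 MISS; vc=[13]
#6 0x3c→b3/s1 MISS; vc=[13,9]
#7 0xdb→b13/s1 VC-HIT; vc=[3,9]
#8 0x92→b9/s1 VC-HIT; vc=[3,13]

MISSES = 3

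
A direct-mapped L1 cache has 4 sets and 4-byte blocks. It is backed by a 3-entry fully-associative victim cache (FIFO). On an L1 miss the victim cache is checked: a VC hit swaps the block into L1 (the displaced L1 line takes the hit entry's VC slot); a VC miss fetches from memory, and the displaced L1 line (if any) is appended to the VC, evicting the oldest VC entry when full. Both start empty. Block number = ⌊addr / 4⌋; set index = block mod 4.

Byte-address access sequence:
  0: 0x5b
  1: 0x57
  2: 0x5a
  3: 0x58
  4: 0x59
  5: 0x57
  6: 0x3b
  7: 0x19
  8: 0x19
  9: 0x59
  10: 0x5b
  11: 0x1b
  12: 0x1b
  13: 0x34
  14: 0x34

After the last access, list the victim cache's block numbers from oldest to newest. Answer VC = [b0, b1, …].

  [0] addr=0x5b blk=22 s=2: MISS | VC []
  [1] addr=0x57 blk=21 s=1: MISS | VC []
  [2] addr=0x5a blk=22 s=2: L1-HIT | VC []
  [3] addr=0x58 blk=22 s=2: L1-HIT | VC []
  [4] addr=0x59 blk=22 s=2: L1-HIT | VC []
  [5] addr=0x57 blk=21 s=1: L1-HIT | VC []
  [6] addr=0x3b blk=14 s=2: MISS | VC [22]
  [7] addr=0x19 blk=6 s=2: MISS | VC [22, 14]
  [8] addr=0x19 blk=6 s=2: L1-HIT | VC [22, 14]
  [9] addr=0x59 blk=22 s=2: VC-HIT | VC [6, 14]
  [10] addr=0x5b blk=22 s=2: L1-HIT | VC [6, 14]
  [11] addr=0x1b blk=6 s=2: VC-HIT | VC [22, 14]
  [12] addr=0x1b blk=6 s=2: L1-HIT | VC [22, 14]
  [13] addr=0x34 blk=13 s=1: MISS | VC [22, 14, 21]
  [14] addr=0x34 blk=13 s=1: L1-HIT | VC [22, 14, 21]

VC = [22, 14, 21]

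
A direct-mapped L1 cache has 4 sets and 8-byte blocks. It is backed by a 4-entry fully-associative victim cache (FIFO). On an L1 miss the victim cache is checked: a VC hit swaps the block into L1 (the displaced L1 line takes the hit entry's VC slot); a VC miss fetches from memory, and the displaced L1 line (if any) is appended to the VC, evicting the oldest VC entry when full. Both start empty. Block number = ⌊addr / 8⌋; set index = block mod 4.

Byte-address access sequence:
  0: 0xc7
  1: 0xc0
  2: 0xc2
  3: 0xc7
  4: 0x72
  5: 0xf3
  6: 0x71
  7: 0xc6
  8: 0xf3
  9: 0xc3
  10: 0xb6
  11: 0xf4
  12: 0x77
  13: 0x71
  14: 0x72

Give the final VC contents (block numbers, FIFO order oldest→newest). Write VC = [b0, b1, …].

  [0] addr=0xc7 blk=24 s=0: MISS | VC []
  [1] addr=0xc0 blk=24 s=0: L1-HIT | VC []
  [2] addr=0xc2 blk=24 s=0: L1-HIT | VC []
  [3] addr=0xc7 blk=24 s=0: L1-HIT | VC []
  [4] addr=0x72 blk=14 s=2: MISS | VC []
  [5] addr=0xf3 blk=30 s=2: MISS | VC [14]
  [6] addr=0x71 blk=14 s=2: VC-HIT | VC [30]
  [7] addr=0xc6 blk=24 s=0: L1-HIT | VC [30]
  [8] addr=0xf3 blk=30 s=2: VC-HIT | VC [14]
  [9] addr=0xc3 blk=24 s=0: L1-HIT | VC [14]
  [10] addr=0xb6 blk=22 s=2: MISS | VC [14, 30]
  [11] addr=0xf4 blk=30 s=2: VC-HIT | VC [14, 22]
  [12] addr=0x77 blk=14 s=2: VC-HIT | VC [30, 22]
  [13] addr=0x71 blk=14 s=2: L1-HIT | VC [30, 22]
  [14] addr=0x72 blk=14 s=2: L1-HIT | VC [30, 22]

VC = [30, 22]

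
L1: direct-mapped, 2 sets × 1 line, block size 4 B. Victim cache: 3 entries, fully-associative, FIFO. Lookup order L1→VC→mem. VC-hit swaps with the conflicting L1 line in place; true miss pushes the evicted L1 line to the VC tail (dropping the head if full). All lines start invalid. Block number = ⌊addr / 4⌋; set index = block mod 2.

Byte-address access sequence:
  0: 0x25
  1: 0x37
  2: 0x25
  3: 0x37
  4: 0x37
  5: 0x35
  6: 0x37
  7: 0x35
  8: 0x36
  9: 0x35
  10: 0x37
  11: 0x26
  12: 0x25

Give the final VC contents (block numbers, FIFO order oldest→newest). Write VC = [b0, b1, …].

0: 0x25 (blk 9, set 1) → MISS  vc=[]
1: 0x37 (blk 13, set 1) → MISS  vc=[9]
2: 0x25 (blk 9, set 1) → VC-HIT  vc=[13]
3: 0x37 (blk 13, set 1) → VC-HIT  vc=[9]
4: 0x37 (blk 13, set 1) → L1-HIT  vc=[9]
5: 0x35 (blk 13, set 1) → L1-HIT  vc=[9]
6: 0x37 (blk 13, set 1) → L1-HIT  vc=[9]
7: 0x35 (blk 13, set 1) → L1-HIT  vc=[9]
8: 0x36 (blk 13, set 1) → L1-HIT  vc=[9]
9: 0x35 (blk 13, set 1) → L1-HIT  vc=[9]
10: 0x37 (blk 13, set 1) → L1-HIT  vc=[9]
11: 0x26 (blk 9, set 1) → VC-HIT  vc=[13]
12: 0x25 (blk 9, set 1) → L1-HIT  vc=[13]

VC = [13]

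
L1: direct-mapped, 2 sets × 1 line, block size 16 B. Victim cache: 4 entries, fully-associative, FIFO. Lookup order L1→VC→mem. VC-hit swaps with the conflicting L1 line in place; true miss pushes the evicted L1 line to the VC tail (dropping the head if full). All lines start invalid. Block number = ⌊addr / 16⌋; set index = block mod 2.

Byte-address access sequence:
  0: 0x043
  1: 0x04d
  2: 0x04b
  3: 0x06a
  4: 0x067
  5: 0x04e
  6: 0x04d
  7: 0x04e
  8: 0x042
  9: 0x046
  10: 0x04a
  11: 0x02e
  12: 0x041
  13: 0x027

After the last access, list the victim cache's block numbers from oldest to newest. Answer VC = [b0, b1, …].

VC = [6, 4]

#0 0x43→b4/s0 MISS; vc=[]
#1 0x4d→b4/s0 L1-HIT; vc=[]
#2 0x4b→b4/s0 L1-HIT; vc=[]
#3 0x6a→b6/s0 MISS; vc=[4]
#4 0x67→b6/s0 L1-HIT; vc=[4]
#5 0x4e→b4/s0 VC-HIT; vc=[6]
#6 0x4d→b4/s0 L1-HIT; vc=[6]
#7 0x4e→b4/s0 L1-HIT; vc=[6]
#8 0x42→b4/s0 L1-HIT; vc=[6]
#9 0x46→b4/s0 L1-HIT; vc=[6]
#10 0x4a→b4/s0 L1-HIT; vc=[6]
#11 0x2e→b2/s0 MISS; vc=[6,4]
#12 0x41→b4/s0 VC-HIT; vc=[6,2]
#13 0x27→b2/s0 VC-HIT; vc=[6,4]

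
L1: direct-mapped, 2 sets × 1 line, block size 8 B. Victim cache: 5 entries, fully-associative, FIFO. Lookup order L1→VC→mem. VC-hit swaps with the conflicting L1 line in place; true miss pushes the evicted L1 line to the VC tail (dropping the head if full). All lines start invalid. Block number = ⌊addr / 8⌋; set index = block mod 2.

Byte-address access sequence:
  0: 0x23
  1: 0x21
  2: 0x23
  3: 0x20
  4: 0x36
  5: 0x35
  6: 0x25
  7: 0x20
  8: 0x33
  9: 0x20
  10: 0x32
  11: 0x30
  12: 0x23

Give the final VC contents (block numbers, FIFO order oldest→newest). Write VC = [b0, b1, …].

VC = [6]

0: 0x23 (blk 4, set 0) → MISS  vc=[]
1: 0x21 (blk 4, set 0) → L1-HIT  vc=[]
2: 0x23 (blk 4, set 0) → L1-HIT  vc=[]
3: 0x20 (blk 4, set 0) → L1-HIT  vc=[]
4: 0x36 (blk 6, set 0) → MISS  vc=[4]
5: 0x35 (blk 6, set 0) → L1-HIT  vc=[4]
6: 0x25 (blk 4, set 0) → VC-HIT  vc=[6]
7: 0x20 (blk 4, set 0) → L1-HIT  vc=[6]
8: 0x33 (blk 6, set 0) → VC-HIT  vc=[4]
9: 0x20 (blk 4, set 0) → VC-HIT  vc=[6]
10: 0x32 (blk 6, set 0) → VC-HIT  vc=[4]
11: 0x30 (blk 6, set 0) → L1-HIT  vc=[4]
12: 0x23 (blk 4, set 0) → VC-HIT  vc=[6]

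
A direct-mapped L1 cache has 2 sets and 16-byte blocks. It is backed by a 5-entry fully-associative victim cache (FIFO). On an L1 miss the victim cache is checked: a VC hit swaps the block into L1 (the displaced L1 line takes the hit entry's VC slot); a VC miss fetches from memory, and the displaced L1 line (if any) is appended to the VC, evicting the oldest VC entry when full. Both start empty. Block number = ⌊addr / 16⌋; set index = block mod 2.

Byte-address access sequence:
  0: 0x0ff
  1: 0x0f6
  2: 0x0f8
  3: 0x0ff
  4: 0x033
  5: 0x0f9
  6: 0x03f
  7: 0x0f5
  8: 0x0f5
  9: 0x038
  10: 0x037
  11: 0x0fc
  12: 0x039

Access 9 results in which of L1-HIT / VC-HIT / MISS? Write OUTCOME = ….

OUTCOME = VC-HIT

  [0] addr=0xff blk=15 s=1: MISS | VC []
  [1] addr=0xf6 blk=15 s=1: L1-HIT | VC []
  [2] addr=0xf8 blk=15 s=1: L1-HIT | VC []
  [3] addr=0xff blk=15 s=1: L1-HIT | VC []
  [4] addr=0x33 blk=3 s=1: MISS | VC [15]
  [5] addr=0xf9 blk=15 s=1: VC-HIT | VC [3]
  [6] addr=0x3f blk=3 s=1: VC-HIT | VC [15]
  [7] addr=0xf5 blk=15 s=1: VC-HIT | VC [3]
  [8] addr=0xf5 blk=15 s=1: L1-HIT | VC [3]
  [9] addr=0x38 blk=3 s=1: VC-HIT | VC [15]
  [10] addr=0x37 blk=3 s=1: L1-HIT | VC [15]
  [11] addr=0xfc blk=15 s=1: VC-HIT | VC [3]
  [12] addr=0x39 blk=3 s=1: VC-HIT | VC [15]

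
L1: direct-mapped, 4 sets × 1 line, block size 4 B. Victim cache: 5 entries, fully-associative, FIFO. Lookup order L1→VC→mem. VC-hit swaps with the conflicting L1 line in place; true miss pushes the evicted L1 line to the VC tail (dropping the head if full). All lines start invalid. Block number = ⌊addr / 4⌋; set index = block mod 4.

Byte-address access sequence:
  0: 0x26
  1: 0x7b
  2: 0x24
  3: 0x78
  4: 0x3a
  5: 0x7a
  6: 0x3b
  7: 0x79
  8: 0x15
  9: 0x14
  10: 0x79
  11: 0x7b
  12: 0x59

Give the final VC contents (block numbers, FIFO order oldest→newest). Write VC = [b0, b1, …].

VC = [14, 9, 30]

0: 0x26 (blk 9, set 1) → MISS  vc=[]
1: 0x7b (blk 30, set 2) → MISS  vc=[]
2: 0x24 (blk 9, set 1) → L1-HIT  vc=[]
3: 0x78 (blk 30, set 2) → L1-HIT  vc=[]
4: 0x3a (blk 14, set 2) → MISS  vc=[30]
5: 0x7a (blk 30, set 2) → VC-HIT  vc=[14]
6: 0x3b (blk 14, set 2) → VC-HIT  vc=[30]
7: 0x79 (blk 30, set 2) → VC-HIT  vc=[14]
8: 0x15 (blk 5, set 1) → MISS  vc=[14, 9]
9: 0x14 (blk 5, set 1) → L1-HIT  vc=[14, 9]
10: 0x79 (blk 30, set 2) → L1-HIT  vc=[14, 9]
11: 0x7b (blk 30, set 2) → L1-HIT  vc=[14, 9]
12: 0x59 (blk 22, set 2) → MISS  vc=[14, 9, 30]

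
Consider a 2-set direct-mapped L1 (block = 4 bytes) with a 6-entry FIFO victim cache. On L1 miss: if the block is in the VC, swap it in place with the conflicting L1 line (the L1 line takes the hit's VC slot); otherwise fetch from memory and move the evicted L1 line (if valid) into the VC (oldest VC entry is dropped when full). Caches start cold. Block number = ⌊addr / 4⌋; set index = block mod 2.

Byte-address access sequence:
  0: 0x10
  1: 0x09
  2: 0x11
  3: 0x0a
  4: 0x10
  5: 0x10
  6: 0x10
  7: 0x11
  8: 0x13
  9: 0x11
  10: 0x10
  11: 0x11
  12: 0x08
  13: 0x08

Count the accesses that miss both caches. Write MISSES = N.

MISSES = 2

#0 0x10→b4/s0 MISS; vc=[]
#1 0x9→b2/s0 MISS; vc=[4]
#2 0x11→b4/s0 VC-HIT; vc=[2]
#3 0xa→b2/s0 VC-HIT; vc=[4]
#4 0x10→b4/s0 VC-HIT; vc=[2]
#5 0x10→b4/s0 L1-HIT; vc=[2]
#6 0x10→b4/s0 L1-HIT; vc=[2]
#7 0x11→b4/s0 L1-HIT; vc=[2]
#8 0x13→b4/s0 L1-HIT; vc=[2]
#9 0x11→b4/s0 L1-HIT; vc=[2]
#10 0x10→b4/s0 L1-HIT; vc=[2]
#11 0x11→b4/s0 L1-HIT; vc=[2]
#12 0x8→b2/s0 VC-HIT; vc=[4]
#13 0x8→b2/s0 L1-HIT; vc=[4]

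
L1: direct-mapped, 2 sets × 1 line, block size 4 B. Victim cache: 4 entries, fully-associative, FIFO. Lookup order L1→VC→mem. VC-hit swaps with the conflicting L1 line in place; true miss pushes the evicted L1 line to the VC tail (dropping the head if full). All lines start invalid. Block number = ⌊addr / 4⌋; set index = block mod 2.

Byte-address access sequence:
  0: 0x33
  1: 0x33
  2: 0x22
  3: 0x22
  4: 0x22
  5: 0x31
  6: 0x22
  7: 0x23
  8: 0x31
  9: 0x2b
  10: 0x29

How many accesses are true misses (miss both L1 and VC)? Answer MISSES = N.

#0 0x33→b12/s0 MISS; vc=[]
#1 0x33→b12/s0 L1-HIT; vc=[]
#2 0x22→b8/s0 MISS; vc=[12]
#3 0x22→b8/s0 L1-HIT; vc=[12]
#4 0x22→b8/s0 L1-HIT; vc=[12]
#5 0x31→b12/s0 VC-HIT; vc=[8]
#6 0x22→b8/s0 VC-HIT; vc=[12]
#7 0x23→b8/s0 L1-HIT; vc=[12]
#8 0x31→b12/s0 VC-HIT; vc=[8]
#9 0x2b→b10/s0 MISS; vc=[8,12]
#10 0x29→b10/s0 L1-HIT; vc=[8,12]

MISSES = 3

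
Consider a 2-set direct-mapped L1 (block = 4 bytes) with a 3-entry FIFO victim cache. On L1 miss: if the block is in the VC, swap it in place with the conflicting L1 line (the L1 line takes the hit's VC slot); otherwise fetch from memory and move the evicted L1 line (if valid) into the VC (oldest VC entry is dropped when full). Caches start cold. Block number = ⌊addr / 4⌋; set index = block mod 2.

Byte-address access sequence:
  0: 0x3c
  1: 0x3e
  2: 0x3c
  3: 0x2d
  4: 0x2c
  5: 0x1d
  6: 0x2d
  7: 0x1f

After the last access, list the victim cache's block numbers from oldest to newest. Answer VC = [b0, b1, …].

VC = [15, 11]

0: 0x3c (blk 15, set 1) → MISS  vc=[]
1: 0x3e (blk 15, set 1) → L1-HIT  vc=[]
2: 0x3c (blk 15, set 1) → L1-HIT  vc=[]
3: 0x2d (blk 11, set 1) → MISS  vc=[15]
4: 0x2c (blk 11, set 1) → L1-HIT  vc=[15]
5: 0x1d (blk 7, set 1) → MISS  vc=[15, 11]
6: 0x2d (blk 11, set 1) → VC-HIT  vc=[15, 7]
7: 0x1f (blk 7, set 1) → VC-HIT  vc=[15, 11]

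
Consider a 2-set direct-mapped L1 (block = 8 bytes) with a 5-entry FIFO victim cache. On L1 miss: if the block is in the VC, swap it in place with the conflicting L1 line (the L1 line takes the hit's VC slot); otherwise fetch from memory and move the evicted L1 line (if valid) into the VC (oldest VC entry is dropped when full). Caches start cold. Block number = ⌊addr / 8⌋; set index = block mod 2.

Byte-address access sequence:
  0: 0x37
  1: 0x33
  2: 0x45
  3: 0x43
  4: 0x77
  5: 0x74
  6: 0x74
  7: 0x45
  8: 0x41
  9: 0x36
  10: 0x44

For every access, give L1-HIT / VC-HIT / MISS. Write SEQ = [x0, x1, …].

  [0] addr=0x37 blk=6 s=0: MISS | VC []
  [1] addr=0x33 blk=6 s=0: L1-HIT | VC []
  [2] addr=0x45 blk=8 s=0: MISS | VC [6]
  [3] addr=0x43 blk=8 s=0: L1-HIT | VC [6]
  [4] addr=0x77 blk=14 s=0: MISS | VC [6, 8]
  [5] addr=0x74 blk=14 s=0: L1-HIT | VC [6, 8]
  [6] addr=0x74 blk=14 s=0: L1-HIT | VC [6, 8]
  [7] addr=0x45 blk=8 s=0: VC-HIT | VC [6, 14]
  [8] addr=0x41 blk=8 s=0: L1-HIT | VC [6, 14]
  [9] addr=0x36 blk=6 s=0: VC-HIT | VC [8, 14]
  [10] addr=0x44 blk=8 s=0: VC-HIT | VC [6, 14]

SEQ = [MISS, L1-HIT, MISS, L1-HIT, MISS, L1-HIT, L1-HIT, VC-HIT, L1-HIT, VC-HIT, VC-HIT]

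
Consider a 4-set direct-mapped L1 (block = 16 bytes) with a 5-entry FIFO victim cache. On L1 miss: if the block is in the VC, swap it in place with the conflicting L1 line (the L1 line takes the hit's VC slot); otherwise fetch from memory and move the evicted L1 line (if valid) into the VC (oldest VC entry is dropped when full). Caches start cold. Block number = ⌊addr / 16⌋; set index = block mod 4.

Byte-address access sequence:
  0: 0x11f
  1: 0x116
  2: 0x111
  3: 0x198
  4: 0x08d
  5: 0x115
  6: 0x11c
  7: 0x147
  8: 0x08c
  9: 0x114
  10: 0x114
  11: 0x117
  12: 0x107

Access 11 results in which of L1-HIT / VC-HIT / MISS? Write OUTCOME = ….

OUTCOME = L1-HIT

  [0] addr=0x11f blk=17 s=1: MISS | VC []
  [1] addr=0x116 blk=17 s=1: L1-HIT | VC []
  [2] addr=0x111 blk=17 s=1: L1-HIT | VC []
  [3] addr=0x198 blk=25 s=1: MISS | VC [17]
  [4] addr=0x8d blk=8 s=0: MISS | VC [17]
  [5] addr=0x115 blk=17 s=1: VC-HIT | VC [25]
  [6] addr=0x11c blk=17 s=1: L1-HIT | VC [25]
  [7] addr=0x147 blk=20 s=0: MISS | VC [25, 8]
  [8] addr=0x8c blk=8 s=0: VC-HIT | VC [25, 20]
  [9] addr=0x114 blk=17 s=1: L1-HIT | VC [25, 20]
  [10] addr=0x114 blk=17 s=1: L1-HIT | VC [25, 20]
  [11] addr=0x117 blk=17 s=1: L1-HIT | VC [25, 20]
  [12] addr=0x107 blk=16 s=0: MISS | VC [25, 20, 8]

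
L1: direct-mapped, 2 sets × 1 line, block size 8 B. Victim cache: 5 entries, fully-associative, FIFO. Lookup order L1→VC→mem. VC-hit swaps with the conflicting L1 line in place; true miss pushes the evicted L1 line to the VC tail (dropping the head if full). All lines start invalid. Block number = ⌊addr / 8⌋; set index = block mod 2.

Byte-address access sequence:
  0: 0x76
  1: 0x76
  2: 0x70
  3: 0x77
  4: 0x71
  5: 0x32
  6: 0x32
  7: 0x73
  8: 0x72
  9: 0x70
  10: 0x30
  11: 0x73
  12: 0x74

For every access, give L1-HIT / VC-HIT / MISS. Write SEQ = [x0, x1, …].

SEQ = [MISS, L1-HIT, L1-HIT, L1-HIT, L1-HIT, MISS, L1-HIT, VC-HIT, L1-HIT, L1-HIT, VC-HIT, VC-HIT, L1-HIT]

0: 0x76 (blk 14, set 0) → MISS  vc=[]
1: 0x76 (blk 14, set 0) → L1-HIT  vc=[]
2: 0x70 (blk 14, set 0) → L1-HIT  vc=[]
3: 0x77 (blk 14, set 0) → L1-HIT  vc=[]
4: 0x71 (blk 14, set 0) → L1-HIT  vc=[]
5: 0x32 (blk 6, set 0) → MISS  vc=[14]
6: 0x32 (blk 6, set 0) → L1-HIT  vc=[14]
7: 0x73 (blk 14, set 0) → VC-HIT  vc=[6]
8: 0x72 (blk 14, set 0) → L1-HIT  vc=[6]
9: 0x70 (blk 14, set 0) → L1-HIT  vc=[6]
10: 0x30 (blk 6, set 0) → VC-HIT  vc=[14]
11: 0x73 (blk 14, set 0) → VC-HIT  vc=[6]
12: 0x74 (blk 14, set 0) → L1-HIT  vc=[6]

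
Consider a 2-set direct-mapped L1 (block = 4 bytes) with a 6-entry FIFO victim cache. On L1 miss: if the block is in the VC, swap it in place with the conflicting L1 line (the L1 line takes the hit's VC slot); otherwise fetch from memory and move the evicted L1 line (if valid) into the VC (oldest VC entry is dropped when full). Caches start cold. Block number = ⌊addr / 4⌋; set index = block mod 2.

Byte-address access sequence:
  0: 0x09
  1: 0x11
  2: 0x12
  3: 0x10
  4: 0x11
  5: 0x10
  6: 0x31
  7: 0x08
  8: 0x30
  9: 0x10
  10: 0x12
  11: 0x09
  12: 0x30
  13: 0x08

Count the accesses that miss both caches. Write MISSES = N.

MISSES = 3

#0 0x9→b2/s0 MISS; vc=[]
#1 0x11→b4/s0 MISS; vc=[2]
#2 0x12→b4/s0 L1-HIT; vc=[2]
#3 0x10→b4/s0 L1-HIT; vc=[2]
#4 0x11→b4/s0 L1-HIT; vc=[2]
#5 0x10→b4/s0 L1-HIT; vc=[2]
#6 0x31→b12/s0 MISS; vc=[2,4]
#7 0x8→b2/s0 VC-HIT; vc=[12,4]
#8 0x30→b12/s0 VC-HIT; vc=[2,4]
#9 0x10→b4/s0 VC-HIT; vc=[2,12]
#10 0x12→b4/s0 L1-HIT; vc=[2,12]
#11 0x9→b2/s0 VC-HIT; vc=[4,12]
#12 0x30→b12/s0 VC-HIT; vc=[4,2]
#13 0x8→b2/s0 VC-HIT; vc=[4,12]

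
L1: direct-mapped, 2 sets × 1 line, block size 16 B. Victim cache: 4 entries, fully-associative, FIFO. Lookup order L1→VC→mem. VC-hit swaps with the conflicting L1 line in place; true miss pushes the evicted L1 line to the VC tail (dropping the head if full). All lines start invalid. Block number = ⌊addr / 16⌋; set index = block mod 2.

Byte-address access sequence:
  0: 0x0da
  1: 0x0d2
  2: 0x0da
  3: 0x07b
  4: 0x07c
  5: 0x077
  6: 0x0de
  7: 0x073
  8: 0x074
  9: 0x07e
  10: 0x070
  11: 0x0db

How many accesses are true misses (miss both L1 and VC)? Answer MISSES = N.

  [0] addr=0xda blk=13 s=1: MISS | VC []
  [1] addr=0xd2 blk=13 s=1: L1-HIT | VC []
  [2] addr=0xda blk=13 s=1: L1-HIT | VC []
  [3] addr=0x7b blk=7 s=1: MISS | VC [13]
  [4] addr=0x7c blk=7 s=1: L1-HIT | VC [13]
  [5] addr=0x77 blk=7 s=1: L1-HIT | VC [13]
  [6] addr=0xde blk=13 s=1: VC-HIT | VC [7]
  [7] addr=0x73 blk=7 s=1: VC-HIT | VC [13]
  [8] addr=0x74 blk=7 s=1: L1-HIT | VC [13]
  [9] addr=0x7e blk=7 s=1: L1-HIT | VC [13]
  [10] addr=0x70 blk=7 s=1: L1-HIT | VC [13]
  [11] addr=0xdb blk=13 s=1: VC-HIT | VC [7]

MISSES = 2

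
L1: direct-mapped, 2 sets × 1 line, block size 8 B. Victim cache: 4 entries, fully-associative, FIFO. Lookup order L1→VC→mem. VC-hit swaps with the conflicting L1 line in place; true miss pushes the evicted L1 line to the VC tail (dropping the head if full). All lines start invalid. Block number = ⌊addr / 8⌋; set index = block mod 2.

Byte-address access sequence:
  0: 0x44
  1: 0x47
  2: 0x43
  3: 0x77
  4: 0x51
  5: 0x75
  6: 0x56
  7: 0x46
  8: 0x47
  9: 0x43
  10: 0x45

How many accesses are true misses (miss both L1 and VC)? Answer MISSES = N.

#0 0x44→b8/s0 MISS; vc=[]
#1 0x47→b8/s0 L1-HIT; vc=[]
#2 0x43→b8/s0 L1-HIT; vc=[]
#3 0x77→b14/s0 MISS; vc=[8]
#4 0x51→b10/s0 MISS; vc=[8,14]
#5 0x75→b14/s0 VC-HIT; vc=[8,10]
#6 0x56→b10/s0 VC-HIT; vc=[8,14]
#7 0x46→b8/s0 VC-HIT; vc=[10,14]
#8 0x47→b8/s0 L1-HIT; vc=[10,14]
#9 0x43→b8/s0 L1-HIT; vc=[10,14]
#10 0x45→b8/s0 L1-HIT; vc=[10,14]

MISSES = 3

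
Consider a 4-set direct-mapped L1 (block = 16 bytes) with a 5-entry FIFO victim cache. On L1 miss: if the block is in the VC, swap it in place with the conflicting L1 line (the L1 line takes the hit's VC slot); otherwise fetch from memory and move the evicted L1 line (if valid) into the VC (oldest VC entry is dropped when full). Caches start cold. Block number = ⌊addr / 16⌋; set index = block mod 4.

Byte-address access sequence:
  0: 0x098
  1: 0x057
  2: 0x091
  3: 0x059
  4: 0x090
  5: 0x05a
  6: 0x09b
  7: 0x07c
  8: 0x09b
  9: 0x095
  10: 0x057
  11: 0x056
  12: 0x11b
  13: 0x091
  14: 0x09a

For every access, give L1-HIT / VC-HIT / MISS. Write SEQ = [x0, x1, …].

SEQ = [MISS, MISS, VC-HIT, VC-HIT, VC-HIT, VC-HIT, VC-HIT, MISS, L1-HIT, L1-HIT, VC-HIT, L1-HIT, MISS, VC-HIT, L1-HIT]

0: 0x98 (blk 9, set 1) → MISS  vc=[]
1: 0x57 (blk 5, set 1) → MISS  vc=[9]
2: 0x91 (blk 9, set 1) → VC-HIT  vc=[5]
3: 0x59 (blk 5, set 1) → VC-HIT  vc=[9]
4: 0x90 (blk 9, set 1) → VC-HIT  vc=[5]
5: 0x5a (blk 5, set 1) → VC-HIT  vc=[9]
6: 0x9b (blk 9, set 1) → VC-HIT  vc=[5]
7: 0x7c (blk 7, set 3) → MISS  vc=[5]
8: 0x9b (blk 9, set 1) → L1-HIT  vc=[5]
9: 0x95 (blk 9, set 1) → L1-HIT  vc=[5]
10: 0x57 (blk 5, set 1) → VC-HIT  vc=[9]
11: 0x56 (blk 5, set 1) → L1-HIT  vc=[9]
12: 0x11b (blk 17, set 1) → MISS  vc=[9, 5]
13: 0x91 (blk 9, set 1) → VC-HIT  vc=[17, 5]
14: 0x9a (blk 9, set 1) → L1-HIT  vc=[17, 5]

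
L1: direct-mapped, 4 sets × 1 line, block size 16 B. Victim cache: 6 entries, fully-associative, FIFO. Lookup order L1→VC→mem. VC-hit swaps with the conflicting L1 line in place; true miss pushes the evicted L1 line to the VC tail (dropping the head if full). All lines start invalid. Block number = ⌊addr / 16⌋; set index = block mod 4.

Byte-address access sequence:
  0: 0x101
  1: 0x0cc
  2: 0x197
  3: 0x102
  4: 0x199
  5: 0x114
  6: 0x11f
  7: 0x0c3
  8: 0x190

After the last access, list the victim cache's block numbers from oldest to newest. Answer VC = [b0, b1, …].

VC = [16, 17]

#0 0x101→b16/s0 MISS; vc=[]
#1 0xcc→b12/s0 MISS; vc=[16]
#2 0x197→b25/s1 MISS; vc=[16]
#3 0x102→b16/s0 VC-HIT; vc=[12]
#4 0x199→b25/s1 L1-HIT; vc=[12]
#5 0x114→b17/s1 MISS; vc=[12,25]
#6 0x11f→b17/s1 L1-HIT; vc=[12,25]
#7 0xc3→b12/s0 VC-HIT; vc=[16,25]
#8 0x190→b25/s1 VC-HIT; vc=[16,17]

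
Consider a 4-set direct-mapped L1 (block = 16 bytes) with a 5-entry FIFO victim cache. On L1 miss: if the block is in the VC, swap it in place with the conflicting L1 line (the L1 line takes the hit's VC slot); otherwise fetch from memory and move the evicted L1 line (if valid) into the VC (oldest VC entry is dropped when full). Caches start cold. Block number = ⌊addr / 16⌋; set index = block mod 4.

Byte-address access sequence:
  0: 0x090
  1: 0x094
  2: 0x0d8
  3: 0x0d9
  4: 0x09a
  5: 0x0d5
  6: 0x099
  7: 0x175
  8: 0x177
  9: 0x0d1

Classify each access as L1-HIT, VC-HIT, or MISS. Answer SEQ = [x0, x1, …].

#0 0x90→b9/s1 MISS; vc=[]
#1 0x94→b9/s1 L1-HIT; vc=[]
#2 0xd8→b13/s1 MISS; vc=[9]
#3 0xd9→b13/s1 L1-HIT; vc=[9]
#4 0x9a→b9/s1 VC-HIT; vc=[13]
#5 0xd5→b13/s1 VC-HIT; vc=[9]
#6 0x99→b9/s1 VC-HIT; vc=[13]
#7 0x175→b23/s3 MISS; vc=[13]
#8 0x177→b23/s3 L1-HIT; vc=[13]
#9 0xd1→b13/s1 VC-HIT; vc=[9]

SEQ = [MISS, L1-HIT, MISS, L1-HIT, VC-HIT, VC-HIT, VC-HIT, MISS, L1-HIT, VC-HIT]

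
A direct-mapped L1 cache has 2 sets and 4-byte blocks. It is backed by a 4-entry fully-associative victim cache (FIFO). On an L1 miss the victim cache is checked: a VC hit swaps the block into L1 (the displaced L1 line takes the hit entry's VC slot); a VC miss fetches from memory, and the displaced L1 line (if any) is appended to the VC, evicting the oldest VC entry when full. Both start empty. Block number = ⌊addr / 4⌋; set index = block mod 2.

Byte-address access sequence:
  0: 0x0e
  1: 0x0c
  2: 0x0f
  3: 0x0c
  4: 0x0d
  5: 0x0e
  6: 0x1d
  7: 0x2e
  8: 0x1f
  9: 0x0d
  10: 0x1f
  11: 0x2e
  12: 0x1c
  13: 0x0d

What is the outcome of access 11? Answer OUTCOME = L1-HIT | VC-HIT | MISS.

#0 0xe→b3/s1 MISS; vc=[]
#1 0xc→b3/s1 L1-HIT; vc=[]
#2 0xf→b3/s1 L1-HIT; vc=[]
#3 0xc→b3/s1 L1-HIT; vc=[]
#4 0xd→b3/s1 L1-HIT; vc=[]
#5 0xe→b3/s1 L1-HIT; vc=[]
#6 0x1d→b7/s1 MISS; vc=[3]
#7 0x2e→b11/s1 MISS; vc=[3,7]
#8 0x1f→b7/s1 VC-HIT; vc=[3,11]
#9 0xd→b3/s1 VC-HIT; vc=[7,11]
#10 0x1f→b7/s1 VC-HIT; vc=[3,11]
#11 0x2e→b11/s1 VC-HIT; vc=[3,7]
#12 0x1c→b7/s1 VC-HIT; vc=[3,11]
#13 0xd→b3/s1 VC-HIT; vc=[7,11]

OUTCOME = VC-HIT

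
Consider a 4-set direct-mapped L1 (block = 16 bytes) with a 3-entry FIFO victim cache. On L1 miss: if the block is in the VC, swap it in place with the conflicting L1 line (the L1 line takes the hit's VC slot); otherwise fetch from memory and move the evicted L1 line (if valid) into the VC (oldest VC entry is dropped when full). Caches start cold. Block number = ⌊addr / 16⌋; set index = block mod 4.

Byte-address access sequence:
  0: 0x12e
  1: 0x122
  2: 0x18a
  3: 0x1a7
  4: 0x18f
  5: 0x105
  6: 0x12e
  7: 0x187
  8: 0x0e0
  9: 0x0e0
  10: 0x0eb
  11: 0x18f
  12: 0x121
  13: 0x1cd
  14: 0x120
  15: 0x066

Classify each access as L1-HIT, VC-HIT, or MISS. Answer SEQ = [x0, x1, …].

  [0] addr=0x12e blk=18 s=2: MISS | VC []
  [1] addr=0x122 blk=18 s=2: L1-HIT | VC []
  [2] addr=0x18a blk=24 s=0: MISS | VC []
  [3] addr=0x1a7 blk=26 s=2: MISS | VC [18]
  [4] addr=0x18f blk=24 s=0: L1-HIT | VC [18]
  [5] addr=0x105 blk=16 s=0: MISS | VC [18, 24]
  [6] addr=0x12e blk=18 s=2: VC-HIT | VC [26, 24]
  [7] addr=0x187 blk=24 s=0: VC-HIT | VC [26, 16]
  [8] addr=0xe0 blk=14 s=2: MISS | VC [26, 16, 18]
  [9] addr=0xe0 blk=14 s=2: L1-HIT | VC [26, 16, 18]
  [10] addr=0xeb blk=14 s=2: L1-HIT | VC [26, 16, 18]
  [11] addr=0x18f blk=24 s=0: L1-HIT | VC [26, 16, 18]
  [12] addr=0x121 blk=18 s=2: VC-HIT | VC [26, 16, 14]
  [13] addr=0x1cd blk=28 s=0: MISS | VC [16, 14, 24]
  [14] addr=0x120 blk=18 s=2: L1-HIT | VC [16, 14, 24]
  [15] addr=0x66 blk=6 s=2: MISS | VC [14, 24, 18]

SEQ = [MISS, L1-HIT, MISS, MISS, L1-HIT, MISS, VC-HIT, VC-HIT, MISS, L1-HIT, L1-HIT, L1-HIT, VC-HIT, MISS, L1-HIT, MISS]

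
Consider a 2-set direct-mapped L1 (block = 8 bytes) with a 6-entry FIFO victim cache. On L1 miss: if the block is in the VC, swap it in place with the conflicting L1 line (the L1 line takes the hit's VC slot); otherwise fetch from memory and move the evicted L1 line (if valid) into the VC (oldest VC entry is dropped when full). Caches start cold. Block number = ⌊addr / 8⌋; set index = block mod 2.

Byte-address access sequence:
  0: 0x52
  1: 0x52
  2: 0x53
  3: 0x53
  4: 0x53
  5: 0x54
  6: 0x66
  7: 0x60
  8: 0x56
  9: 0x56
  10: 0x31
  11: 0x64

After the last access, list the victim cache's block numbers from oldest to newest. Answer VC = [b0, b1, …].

VC = [6, 10]

0: 0x52 (blk 10, set 0) → MISS  vc=[]
1: 0x52 (blk 10, set 0) → L1-HIT  vc=[]
2: 0x53 (blk 10, set 0) → L1-HIT  vc=[]
3: 0x53 (blk 10, set 0) → L1-HIT  vc=[]
4: 0x53 (blk 10, set 0) → L1-HIT  vc=[]
5: 0x54 (blk 10, set 0) → L1-HIT  vc=[]
6: 0x66 (blk 12, set 0) → MISS  vc=[10]
7: 0x60 (blk 12, set 0) → L1-HIT  vc=[10]
8: 0x56 (blk 10, set 0) → VC-HIT  vc=[12]
9: 0x56 (blk 10, set 0) → L1-HIT  vc=[12]
10: 0x31 (blk 6, set 0) → MISS  vc=[12, 10]
11: 0x64 (blk 12, set 0) → VC-HIT  vc=[6, 10]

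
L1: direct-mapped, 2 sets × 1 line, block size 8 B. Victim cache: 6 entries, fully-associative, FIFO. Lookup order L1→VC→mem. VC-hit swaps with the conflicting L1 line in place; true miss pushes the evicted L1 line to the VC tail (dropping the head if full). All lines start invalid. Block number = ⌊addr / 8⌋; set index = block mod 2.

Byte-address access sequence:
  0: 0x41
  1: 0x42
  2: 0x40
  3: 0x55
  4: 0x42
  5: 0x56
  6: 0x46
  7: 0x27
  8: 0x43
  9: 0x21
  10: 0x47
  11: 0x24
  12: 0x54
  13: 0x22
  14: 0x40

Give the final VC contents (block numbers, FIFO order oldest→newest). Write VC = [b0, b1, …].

0: 0x41 (blk 8, set 0) → MISS  vc=[]
1: 0x42 (blk 8, set 0) → L1-HIT  vc=[]
2: 0x40 (blk 8, set 0) → L1-HIT  vc=[]
3: 0x55 (blk 10, set 0) → MISS  vc=[8]
4: 0x42 (blk 8, set 0) → VC-HIT  vc=[10]
5: 0x56 (blk 10, set 0) → VC-HIT  vc=[8]
6: 0x46 (blk 8, set 0) → VC-HIT  vc=[10]
7: 0x27 (blk 4, set 0) → MISS  vc=[10, 8]
8: 0x43 (blk 8, set 0) → VC-HIT  vc=[10, 4]
9: 0x21 (blk 4, set 0) → VC-HIT  vc=[10, 8]
10: 0x47 (blk 8, set 0) → VC-HIT  vc=[10, 4]
11: 0x24 (blk 4, set 0) → VC-HIT  vc=[10, 8]
12: 0x54 (blk 10, set 0) → VC-HIT  vc=[4, 8]
13: 0x22 (blk 4, set 0) → VC-HIT  vc=[10, 8]
14: 0x40 (blk 8, set 0) → VC-HIT  vc=[10, 4]

VC = [10, 4]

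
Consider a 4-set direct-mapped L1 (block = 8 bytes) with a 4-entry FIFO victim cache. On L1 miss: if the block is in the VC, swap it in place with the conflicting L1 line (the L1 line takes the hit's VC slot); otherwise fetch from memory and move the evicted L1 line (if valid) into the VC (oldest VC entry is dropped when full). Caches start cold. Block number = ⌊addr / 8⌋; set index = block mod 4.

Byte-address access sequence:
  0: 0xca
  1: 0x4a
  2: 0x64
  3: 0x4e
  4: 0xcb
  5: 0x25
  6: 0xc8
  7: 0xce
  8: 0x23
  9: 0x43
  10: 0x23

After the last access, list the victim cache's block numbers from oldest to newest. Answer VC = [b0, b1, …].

VC = [9, 12, 8]

  [0] addr=0xca blk=25 s=1: MISS | VC []
  [1] addr=0x4a blk=9 s=1: MISS | VC [25]
  [2] addr=0x64 blk=12 s=0: MISS | VC [25]
  [3] addr=0x4e blk=9 s=1: L1-HIT | VC [25]
  [4] addr=0xcb blk=25 s=1: VC-HIT | VC [9]
  [5] addr=0x25 blk=4 s=0: MISS | VC [9, 12]
  [6] addr=0xc8 blk=25 s=1: L1-HIT | VC [9, 12]
  [7] addr=0xce blk=25 s=1: L1-HIT | VC [9, 12]
  [8] addr=0x23 blk=4 s=0: L1-HIT | VC [9, 12]
  [9] addr=0x43 blk=8 s=0: MISS | VC [9, 12, 4]
  [10] addr=0x23 blk=4 s=0: VC-HIT | VC [9, 12, 8]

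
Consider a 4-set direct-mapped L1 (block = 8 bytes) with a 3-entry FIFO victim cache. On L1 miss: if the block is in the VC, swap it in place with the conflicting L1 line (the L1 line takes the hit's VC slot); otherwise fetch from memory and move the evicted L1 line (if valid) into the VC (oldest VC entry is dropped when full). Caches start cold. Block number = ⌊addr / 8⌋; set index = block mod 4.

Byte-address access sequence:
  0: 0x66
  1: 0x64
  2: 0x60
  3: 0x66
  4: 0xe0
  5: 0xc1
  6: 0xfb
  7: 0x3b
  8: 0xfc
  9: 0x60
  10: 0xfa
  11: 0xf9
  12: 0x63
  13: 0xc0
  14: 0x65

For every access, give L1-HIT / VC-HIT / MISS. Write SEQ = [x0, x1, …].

SEQ = [MISS, L1-HIT, L1-HIT, L1-HIT, MISS, MISS, MISS, MISS, VC-HIT, VC-HIT, L1-HIT, L1-HIT, L1-HIT, VC-HIT, VC-HIT]

#0 0x66→b12/s0 MISS; vc=[]
#1 0x64→b12/s0 L1-HIT; vc=[]
#2 0x60→b12/s0 L1-HIT; vc=[]
#3 0x66→b12/s0 L1-HIT; vc=[]
#4 0xe0→b28/s0 MISS; vc=[12]
#5 0xc1→b24/s0 MISS; vc=[12,28]
#6 0xfb→b31/s3 MISS; vc=[12,28]
#7 0x3b→b7/s3 MISS; vc=[12,28,31]
#8 0xfc→b31/s3 VC-HIT; vc=[12,28,7]
#9 0x60→b12/s0 VC-HIT; vc=[24,28,7]
#10 0xfa→b31/s3 L1-HIT; vc=[24,28,7]
#11 0xf9→b31/s3 L1-HIT; vc=[24,28,7]
#12 0x63→b12/s0 L1-HIT; vc=[24,28,7]
#13 0xc0→b24/s0 VC-HIT; vc=[12,28,7]
#14 0x65→b12/s0 VC-HIT; vc=[24,28,7]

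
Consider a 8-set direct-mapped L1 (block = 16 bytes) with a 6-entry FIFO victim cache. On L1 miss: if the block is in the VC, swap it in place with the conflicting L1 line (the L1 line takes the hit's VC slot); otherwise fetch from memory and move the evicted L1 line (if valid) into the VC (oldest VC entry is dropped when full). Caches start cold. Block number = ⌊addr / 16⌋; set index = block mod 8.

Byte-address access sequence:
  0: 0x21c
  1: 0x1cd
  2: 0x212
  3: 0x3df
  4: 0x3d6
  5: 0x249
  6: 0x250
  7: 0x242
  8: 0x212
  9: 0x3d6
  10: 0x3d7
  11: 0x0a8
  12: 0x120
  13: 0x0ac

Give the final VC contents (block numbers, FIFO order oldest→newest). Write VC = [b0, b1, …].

  [0] addr=0x21c blk=33 s=1: MISS | VC []
  [1] addr=0x1cd blk=28 s=4: MISS | VC []
  [2] addr=0x212 blk=33 s=1: L1-HIT | VC []
  [3] addr=0x3df blk=61 s=5: MISS | VC []
  [4] addr=0x3d6 blk=61 s=5: L1-HIT | VC []
  [5] addr=0x249 blk=36 s=4: MISS | VC [28]
  [6] addr=0x250 blk=37 s=5: MISS | VC [28, 61]
  [7] addr=0x242 blk=36 s=4: L1-HIT | VC [28, 61]
  [8] addr=0x212 blk=33 s=1: L1-HIT | VC [28, 61]
  [9] addr=0x3d6 blk=61 s=5: VC-HIT | VC [28, 37]
  [10] addr=0x3d7 blk=61 s=5: L1-HIT | VC [28, 37]
  [11] addr=0xa8 blk=10 s=2: MISS | VC [28, 37]
  [12] addr=0x120 blk=18 s=2: MISS | VC [28, 37, 10]
  [13] addr=0xac blk=10 s=2: VC-HIT | VC [28, 37, 18]

VC = [28, 37, 18]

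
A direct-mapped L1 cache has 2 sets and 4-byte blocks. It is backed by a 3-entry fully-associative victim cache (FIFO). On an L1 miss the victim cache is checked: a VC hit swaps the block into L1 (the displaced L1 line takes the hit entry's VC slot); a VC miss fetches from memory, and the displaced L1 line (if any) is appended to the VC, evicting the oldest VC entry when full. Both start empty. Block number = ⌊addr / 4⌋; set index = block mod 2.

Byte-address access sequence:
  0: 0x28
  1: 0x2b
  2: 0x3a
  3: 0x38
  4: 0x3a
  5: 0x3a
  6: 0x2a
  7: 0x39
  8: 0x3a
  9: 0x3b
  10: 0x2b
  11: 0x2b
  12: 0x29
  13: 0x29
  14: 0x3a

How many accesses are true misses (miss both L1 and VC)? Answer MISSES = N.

0: 0x28 (blk 10, set 0) → MISS  vc=[]
1: 0x2b (blk 10, set 0) → L1-HIT  vc=[]
2: 0x3a (blk 14, set 0) → MISS  vc=[10]
3: 0x38 (blk 14, set 0) → L1-HIT  vc=[10]
4: 0x3a (blk 14, set 0) → L1-HIT  vc=[10]
5: 0x3a (blk 14, set 0) → L1-HIT  vc=[10]
6: 0x2a (blk 10, set 0) → VC-HIT  vc=[14]
7: 0x39 (blk 14, set 0) → VC-HIT  vc=[10]
8: 0x3a (blk 14, set 0) → L1-HIT  vc=[10]
9: 0x3b (blk 14, set 0) → L1-HIT  vc=[10]
10: 0x2b (blk 10, set 0) → VC-HIT  vc=[14]
11: 0x2b (blk 10, set 0) → L1-HIT  vc=[14]
12: 0x29 (blk 10, set 0) → L1-HIT  vc=[14]
13: 0x29 (blk 10, set 0) → L1-HIT  vc=[14]
14: 0x3a (blk 14, set 0) → VC-HIT  vc=[10]

MISSES = 2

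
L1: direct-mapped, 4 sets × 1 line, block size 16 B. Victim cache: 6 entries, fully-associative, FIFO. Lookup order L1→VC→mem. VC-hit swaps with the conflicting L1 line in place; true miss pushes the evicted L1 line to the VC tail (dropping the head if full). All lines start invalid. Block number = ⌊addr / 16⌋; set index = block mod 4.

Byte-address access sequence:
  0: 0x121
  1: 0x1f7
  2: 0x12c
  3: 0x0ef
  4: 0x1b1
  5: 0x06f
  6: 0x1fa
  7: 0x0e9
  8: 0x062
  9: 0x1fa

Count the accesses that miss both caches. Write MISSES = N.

#0 0x121→b18/s2 MISS; vc=[]
#1 0x1f7→b31/s3 MISS; vc=[]
#2 0x12c→b18/s2 L1-HIT; vc=[]
#3 0xef→b14/s2 MISS; vc=[18]
#4 0x1b1→b27/s3 MISS; vc=[18,31]
#5 0x6f→b6/s2 MISS; vc=[18,31,14]
#6 0x1fa→b31/s3 VC-HIT; vc=[18,27,14]
#7 0xe9→b14/s2 VC-HIT; vc=[18,27,6]
#8 0x62→b6/s2 VC-HIT; vc=[18,27,14]
#9 0x1fa→b31/s3 L1-HIT; vc=[18,27,14]

MISSES = 5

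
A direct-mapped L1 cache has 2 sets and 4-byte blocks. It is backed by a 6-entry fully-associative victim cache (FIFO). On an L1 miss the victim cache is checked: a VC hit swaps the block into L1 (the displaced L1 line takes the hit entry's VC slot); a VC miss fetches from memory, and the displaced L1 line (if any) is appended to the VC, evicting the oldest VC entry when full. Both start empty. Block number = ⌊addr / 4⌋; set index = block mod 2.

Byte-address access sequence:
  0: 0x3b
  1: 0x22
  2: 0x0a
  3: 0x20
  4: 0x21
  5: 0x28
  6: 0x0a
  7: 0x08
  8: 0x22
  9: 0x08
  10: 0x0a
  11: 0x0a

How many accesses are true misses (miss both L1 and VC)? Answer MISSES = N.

MISSES = 4

  [0] addr=0x3b blk=14 s=0: MISS | VC []
  [1] addr=0x22 blk=8 s=0: MISS | VC [14]
  [2] addr=0xa blk=2 s=0: MISS | VC [14, 8]
  [3] addr=0x20 blk=8 s=0: VC-HIT | VC [14, 2]
  [4] addr=0x21 blk=8 s=0: L1-HIT | VC [14, 2]
  [5] addr=0x28 blk=10 s=0: MISS | VC [14, 2, 8]
  [6] addr=0xa blk=2 s=0: VC-HIT | VC [14, 10, 8]
  [7] addr=0x8 blk=2 s=0: L1-HIT | VC [14, 10, 8]
  [8] addr=0x22 blk=8 s=0: VC-HIT | VC [14, 10, 2]
  [9] addr=0x8 blk=2 s=0: VC-HIT | VC [14, 10, 8]
  [10] addr=0xa blk=2 s=0: L1-HIT | VC [14, 10, 8]
  [11] addr=0xa blk=2 s=0: L1-HIT | VC [14, 10, 8]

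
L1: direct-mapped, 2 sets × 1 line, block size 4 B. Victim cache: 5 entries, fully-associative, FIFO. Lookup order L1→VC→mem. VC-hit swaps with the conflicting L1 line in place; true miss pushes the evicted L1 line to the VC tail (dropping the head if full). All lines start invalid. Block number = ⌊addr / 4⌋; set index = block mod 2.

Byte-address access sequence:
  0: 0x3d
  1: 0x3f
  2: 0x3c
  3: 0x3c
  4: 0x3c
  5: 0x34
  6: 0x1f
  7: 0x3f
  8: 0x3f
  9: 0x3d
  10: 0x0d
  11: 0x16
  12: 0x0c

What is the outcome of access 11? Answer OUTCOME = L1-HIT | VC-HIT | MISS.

  [0] addr=0x3d blk=15 s=1: MISS | VC []
  [1] addr=0x3f blk=15 s=1: L1-HIT | VC []
  [2] addr=0x3c blk=15 s=1: L1-HIT | VC []
  [3] addr=0x3c blk=15 s=1: L1-HIT | VC []
  [4] addr=0x3c blk=15 s=1: L1-HIT | VC []
  [5] addr=0x34 blk=13 s=1: MISS | VC [15]
  [6] addr=0x1f blk=7 s=1: MISS | VC [15, 13]
  [7] addr=0x3f blk=15 s=1: VC-HIT | VC [7, 13]
  [8] addr=0x3f blk=15 s=1: L1-HIT | VC [7, 13]
  [9] addr=0x3d blk=15 s=1: L1-HIT | VC [7, 13]
  [10] addr=0xd blk=3 s=1: MISS | VC [7, 13, 15]
  [11] addr=0x16 blk=5 s=1: MISS | VC [7, 13, 15, 3]
  [12] addr=0xc blk=3 s=1: VC-HIT | VC [7, 13, 15, 5]

OUTCOME = MISS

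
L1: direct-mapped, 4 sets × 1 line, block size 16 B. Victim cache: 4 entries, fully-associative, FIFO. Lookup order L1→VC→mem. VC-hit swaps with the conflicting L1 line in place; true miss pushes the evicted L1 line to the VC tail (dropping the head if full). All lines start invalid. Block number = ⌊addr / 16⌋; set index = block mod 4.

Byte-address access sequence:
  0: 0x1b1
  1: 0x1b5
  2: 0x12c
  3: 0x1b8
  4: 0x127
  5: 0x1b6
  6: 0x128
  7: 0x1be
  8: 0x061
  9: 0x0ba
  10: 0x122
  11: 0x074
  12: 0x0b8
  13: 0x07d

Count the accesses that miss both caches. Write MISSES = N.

MISSES = 5

#0 0x1b1→b27/s3 MISS; vc=[]
#1 0x1b5→b27/s3 L1-HIT; vc=[]
#2 0x12c→b18/s2 MISS; vc=[]
#3 0x1b8→b27/s3 L1-HIT; vc=[]
#4 0x127→b18/s2 L1-HIT; vc=[]
#5 0x1b6→b27/s3 L1-HIT; vc=[]
#6 0x128→b18/s2 L1-HIT; vc=[]
#7 0x1be→b27/s3 L1-HIT; vc=[]
#8 0x61→b6/s2 MISS; vc=[18]
#9 0xba→b11/s3 MISS; vc=[18,27]
#10 0x122→b18/s2 VC-HIT; vc=[6,27]
#11 0x74→b7/s3 MISS; vc=[6,27,11]
#12 0xb8→b11/s3 VC-HIT; vc=[6,27,7]
#13 0x7d→b7/s3 VC-HIT; vc=[6,27,11]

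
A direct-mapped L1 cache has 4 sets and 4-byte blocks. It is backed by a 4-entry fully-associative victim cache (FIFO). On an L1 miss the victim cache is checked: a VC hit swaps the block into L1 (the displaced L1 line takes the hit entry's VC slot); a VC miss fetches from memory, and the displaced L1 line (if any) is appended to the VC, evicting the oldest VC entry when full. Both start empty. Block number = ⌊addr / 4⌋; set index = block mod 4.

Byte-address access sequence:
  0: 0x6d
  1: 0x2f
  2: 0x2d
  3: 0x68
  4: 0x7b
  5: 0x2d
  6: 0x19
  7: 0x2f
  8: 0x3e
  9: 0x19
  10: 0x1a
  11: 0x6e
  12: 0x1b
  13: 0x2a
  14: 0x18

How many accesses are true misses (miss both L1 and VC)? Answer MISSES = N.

MISSES = 7

  [0] addr=0x6d blk=27 s=3: MISS | VC []
  [1] addr=0x2f blk=11 s=3: MISS | VC [27]
  [2] addr=0x2d blk=11 s=3: L1-HIT | VC [27]
  [3] addr=0x68 blk=26 s=2: MISS | VC [27]
  [4] addr=0x7b blk=30 s=2: MISS | VC [27, 26]
  [5] addr=0x2d blk=11 s=3: L1-HIT | VC [27, 26]
  [6] addr=0x19 blk=6 s=2: MISS | VC [27, 26, 30]
  [7] addr=0x2f blk=11 s=3: L1-HIT | VC [27, 26, 30]
  [8] addr=0x3e blk=15 s=3: MISS | VC [27, 26, 30, 11]
  [9] addr=0x19 blk=6 s=2: L1-HIT | VC [27, 26, 30, 11]
  [10] addr=0x1a blk=6 s=2: L1-HIT | VC [27, 26, 30, 11]
  [11] addr=0x6e blk=27 s=3: VC-HIT | VC [15, 26, 30, 11]
  [12] addr=0x1b blk=6 s=2: L1-HIT | VC [15, 26, 30, 11]
  [13] addr=0x2a blk=10 s=2: MISS | VC [26, 30, 11, 6]
  [14] addr=0x18 blk=6 s=2: VC-HIT | VC [26, 30, 11, 10]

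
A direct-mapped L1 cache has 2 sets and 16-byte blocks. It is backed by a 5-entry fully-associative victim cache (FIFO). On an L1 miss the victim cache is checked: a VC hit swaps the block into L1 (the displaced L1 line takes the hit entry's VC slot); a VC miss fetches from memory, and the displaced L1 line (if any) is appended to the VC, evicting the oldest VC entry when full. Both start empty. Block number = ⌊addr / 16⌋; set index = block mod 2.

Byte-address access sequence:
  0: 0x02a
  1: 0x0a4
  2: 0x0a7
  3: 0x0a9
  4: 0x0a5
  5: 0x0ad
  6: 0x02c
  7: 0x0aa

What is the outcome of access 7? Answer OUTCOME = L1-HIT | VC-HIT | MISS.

OUTCOME = VC-HIT

#0 0x2a→b2/s0 MISS; vc=[]
#1 0xa4→b10/s0 MISS; vc=[2]
#2 0xa7→b10/s0 L1-HIT; vc=[2]
#3 0xa9→b10/s0 L1-HIT; vc=[2]
#4 0xa5→b10/s0 L1-HIT; vc=[2]
#5 0xad→b10/s0 L1-HIT; vc=[2]
#6 0x2c→b2/s0 VC-HIT; vc=[10]
#7 0xaa→b10/s0 VC-HIT; vc=[2]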